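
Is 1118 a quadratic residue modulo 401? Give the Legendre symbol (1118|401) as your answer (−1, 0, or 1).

First reduce: 1118 ≡ 316 (mod 401).
Pull out 2^2: since 401 ≡ 1 (mod 8), (2/401) = +1, so (2/401)^2 = +1.
Reciprocity: 79 ≡ 3 and 401 ≡ 1 (mod 4), so (79/401) = +(401/79).
Reduce top mod 79: now compute (6/79).
Pull out 2: since 79 ≡ 7 (mod 8), (2/79) = +1.
Reciprocity: 3 ≡ 3 and 79 ≡ 3 (mod 4), so (3/79) = −(79/3).
Reduce top mod 3: now compute (1/3).
Reached (1/3) = 1. Collecting the sign flips along the way, the symbol is -1.

-1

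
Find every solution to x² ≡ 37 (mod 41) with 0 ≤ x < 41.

18, 23

41 ≡ 1 (mod 4), so we find a root by search.
Trying successive values, 18² = 324 ≡ 37 (mod 41). The other root is 41 − 18 = 23.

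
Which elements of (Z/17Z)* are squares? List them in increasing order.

1, 2, 4, 8, 9, 13, 15, 16

Square k = 1,…,8 (k and 17−k give the same square):
1²=1, 2²=4, 3²=9, 4²=16, 5²≡8, 6²≡2, 7²≡15, 8²≡13 (mod 17).
So the quadratic residues mod 17 are {1, 2, 4, 8, 9, 13, 15, 16}.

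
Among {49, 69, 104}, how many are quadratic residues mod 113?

(49/113) = +1 → QR.
(69/113) = +1 → QR.
(104/113) = +1 → QR.
Total quadratic residues among the 3: 3.

3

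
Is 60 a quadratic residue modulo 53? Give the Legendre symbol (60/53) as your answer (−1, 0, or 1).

1

First reduce: 60 ≡ 7 (mod 53).
Reciprocity: 7 ≡ 3 and 53 ≡ 1 (mod 4), so (7/53) = +(53/7).
Reduce top mod 7: now compute (4/7).
Pull out 2^2: since 7 ≡ 7 (mod 8), (2/7) = +1, so (2/7)^2 = +1.
Reached (1/7) = 1. Collecting the sign flips along the way, the symbol is +1.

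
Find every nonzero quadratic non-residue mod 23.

5, 7, 10, 11, 14, 15, 17, 19, 20, 21, 22

Square k = 1,…,11 (k and 23−k give the same square):
1²=1, 2²=4, 3²=9, 4²=16, 5²≡2, 6²≡13, 7²≡3, 8²≡18, 9²≡12, 10²≡8, 11²≡6 (mod 23).
The residues are {1, 2, 3, 4, 6, 8, 9, 12, 13, 16, 18}; the non-residues are the remaining 11 nonzero classes.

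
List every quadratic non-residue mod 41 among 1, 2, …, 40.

Square k = 1,…,20 (k and 41−k give the same square):
1²=1, 2²=4, 3²=9, 4²=16, 5²=25, 6²=36, 7²≡8, 8²≡23, 9²≡40, 10²≡18, 11²≡39, 12²≡21, 13²≡5, 14²≡32, 15²≡20, 16²≡10, 17²≡2, 18²≡37, 19²≡33, 20²≡31 (mod 41).
The residues are {1, 2, 4, 5, 8, 9, 10, 16, 18, 20, 21, 23, 25, 31, 32, 33, 36, 37, 39, 40}; the non-residues are the remaining 20 nonzero classes.

3, 6, 7, 11, 12, 13, 14, 15, 17, 19, 22, 24, 26, 27, 28, 29, 30, 34, 35, 38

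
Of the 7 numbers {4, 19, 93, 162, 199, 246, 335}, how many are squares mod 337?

(4/337) = +1 → QR.
(19/337) = -1 → non-residue.
(93/337) = -1 → non-residue.
(162/337) = +1 → QR.
(199/337) = -1 → non-residue.
(246/337) = +1 → QR.
(335/337) = +1 → QR.
Total quadratic residues among the 7: 4.

4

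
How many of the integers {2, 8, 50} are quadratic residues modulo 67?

(2/67) = -1 → non-residue.
(8/67) = -1 → non-residue.
(50/67) = -1 → non-residue.
Total quadratic residues among the 3: 0.

0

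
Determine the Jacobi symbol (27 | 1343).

1

Reciprocity: 27 ≡ 3 and 1343 ≡ 3 (mod 4), so (27/1343) = −(1343/27).
Reduce top mod 27: now compute (20/27).
Pull out 2^2: since 27 ≡ 3 (mod 8), (2/27) = -1, so (2/27)^2 = +1.
Reciprocity: 5 ≡ 1 and 27 ≡ 3 (mod 4), so (5/27) = +(27/5).
Reduce top mod 5: now compute (2/5).
Pull out 2: since 5 ≡ 5 (mod 8), (2/5) = -1.
Reached (1/5) = 1. Collecting the sign flips along the way, the symbol is +1.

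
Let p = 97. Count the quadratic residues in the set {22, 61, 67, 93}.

(22/97) = +1 → QR.
(61/97) = +1 → QR.
(67/97) = -1 → non-residue.
(93/97) = +1 → QR.
Total quadratic residues among the 4: 3.

3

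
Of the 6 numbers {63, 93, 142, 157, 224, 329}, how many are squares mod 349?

5

(63/349) = -1 → non-residue.
(93/349) = +1 → QR.
(142/349) = +1 → QR.
(157/349) = +1 → QR.
(224/349) = +1 → QR.
(329/349) = +1 → QR.
Total quadratic residues among the 6: 5.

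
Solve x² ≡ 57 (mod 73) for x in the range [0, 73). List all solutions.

35, 38

73 ≡ 1 (mod 4), so we find a root by search.
Trying successive values, 35² = 1225 ≡ 57 (mod 73). The other root is 73 − 35 = 38.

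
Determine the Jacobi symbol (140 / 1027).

-1

Pull out 2^2: since 1027 ≡ 3 (mod 8), (2/1027) = -1, so (2/1027)^2 = +1.
Reciprocity: 35 ≡ 3 and 1027 ≡ 3 (mod 4), so (35/1027) = −(1027/35).
Reduce top mod 35: now compute (12/35).
Pull out 2^2: since 35 ≡ 3 (mod 8), (2/35) = -1, so (2/35)^2 = +1.
Reciprocity: 3 ≡ 3 and 35 ≡ 3 (mod 4), so (3/35) = −(35/3).
Reduce top mod 3: now compute (2/3).
Pull out 2: since 3 ≡ 3 (mod 8), (2/3) = -1.
Reached (1/3) = 1. Collecting the sign flips along the way, the symbol is -1.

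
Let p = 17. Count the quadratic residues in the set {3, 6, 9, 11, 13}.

(3/17) = -1 → non-residue.
(6/17) = -1 → non-residue.
(9/17) = +1 → QR.
(11/17) = -1 → non-residue.
(13/17) = +1 → QR.
Total quadratic residues among the 5: 2.

2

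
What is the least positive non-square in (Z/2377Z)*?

5

(2/2377) = +1, so 2 is a residue.
(3/2377) = +1, so 3 is a residue.
(4/2377) = +1, so 4 is a residue.
(5/2377) = −1, so 5 is the smallest positive non-residue mod 2377.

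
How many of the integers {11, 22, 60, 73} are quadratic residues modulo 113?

(11/113) = +1 → QR.
(22/113) = +1 → QR.
(60/113) = +1 → QR.
(73/113) = -1 → non-residue.
Total quadratic residues among the 4: 3.

3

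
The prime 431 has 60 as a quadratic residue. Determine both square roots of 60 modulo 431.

Since 431 ≡ 3 (mod 4), a square root of 60 is 60^((431+1)/4) = 60^108 mod 431.
Repeated squaring: 60^2≡152, 60^4≡261, 60^8≡23, 60^16≡98, 60^32≡122, 60^64≡230 (mod 431).
60^108 = 60^(64+32+8+4) ≡ 329 (mod 431).
Check: 329² = 108241 ≡ 60 (mod 431). The two roots are 102 and 329.

102, 329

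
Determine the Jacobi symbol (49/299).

1

Reciprocity: 49 ≡ 1 and 299 ≡ 3 (mod 4), so (49/299) = +(299/49).
Reduce top mod 49: now compute (5/49).
Reciprocity: 5 ≡ 1 and 49 ≡ 1 (mod 4), so (5/49) = +(49/5).
Reduce top mod 5: now compute (4/5).
Pull out 2^2: since 5 ≡ 5 (mod 8), (2/5) = -1, so (2/5)^2 = +1.
Reached (1/5) = 1. Collecting the sign flips along the way, the symbol is +1.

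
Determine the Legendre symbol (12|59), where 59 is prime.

1

Euler's criterion: (12/59) ≡ 12^29 (mod 59).
12^2 ≡ 26 (mod 59)
12^4 ≡ 27 (mod 59)
12^8 ≡ 21 (mod 59)
12^16 ≡ 28 (mod 59)
12^29 = 12^(16+8+4+1) ≡ 1 (mod 59).
Result is 1, so (12/59) = 1.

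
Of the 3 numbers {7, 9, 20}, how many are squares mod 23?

(7/23) = -1 → non-residue.
(9/23) = +1 → QR.
(20/23) = -1 → non-residue.
Total quadratic residues among the 3: 1.

1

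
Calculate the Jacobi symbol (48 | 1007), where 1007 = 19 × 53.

Pull out 2^4: since 1007 ≡ 7 (mod 8), (2/1007) = +1, so (2/1007)^4 = +1.
Reciprocity: 3 ≡ 3 and 1007 ≡ 3 (mod 4), so (3/1007) = −(1007/3).
Reduce top mod 3: now compute (2/3).
Pull out 2: since 3 ≡ 3 (mod 8), (2/3) = -1.
Reached (1/3) = 1. Collecting the sign flips along the way, the symbol is +1.

1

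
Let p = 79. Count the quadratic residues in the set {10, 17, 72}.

2

(10/79) = +1 → QR.
(17/79) = -1 → non-residue.
(72/79) = +1 → QR.
Total quadratic residues among the 3: 2.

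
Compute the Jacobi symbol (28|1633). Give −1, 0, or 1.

Pull out 2^2: since 1633 ≡ 1 (mod 8), (2/1633) = +1, so (2/1633)^2 = +1.
Reciprocity: 7 ≡ 3 and 1633 ≡ 1 (mod 4), so (7/1633) = +(1633/7).
Reduce top mod 7: now compute (2/7).
Pull out 2: since 7 ≡ 7 (mod 8), (2/7) = +1.
Reached (1/7) = 1. Collecting the sign flips along the way, the symbol is +1.

1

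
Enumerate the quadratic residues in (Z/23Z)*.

1 2 3 4 6 8 9 12 13 16 18

Square k = 1,…,11 (k and 23−k give the same square):
1²=1, 2²=4, 3²=9, 4²=16, 5²≡2, 6²≡13, 7²≡3, 8²≡18, 9²≡12, 10²≡8, 11²≡6 (mod 23).
So the quadratic residues mod 23 are {1, 2, 3, 4, 6, 8, 9, 12, 13, 16, 18}.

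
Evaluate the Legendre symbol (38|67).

Euler's criterion: (38/67) ≡ 38^33 (mod 67).
38^2 ≡ 37 (mod 67)
38^4 ≡ 29 (mod 67)
38^8 ≡ 37 (mod 67)
38^16 ≡ 29 (mod 67)
38^32 ≡ 37 (mod 67)
38^33 = 38^(32+1) ≡ 66 (mod 67).
Result is 66 ≡ −1, so (38/67) = −1.

-1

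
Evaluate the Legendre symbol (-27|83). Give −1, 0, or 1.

-1

First reduce: -27 ≡ 56 (mod 83).
Pull out 2^3: since 83 ≡ 3 (mod 8), (2/83) = -1, so (2/83)^3 = -1.
Reciprocity: 7 ≡ 3 and 83 ≡ 3 (mod 4), so (7/83) = −(83/7).
Reduce top mod 7: now compute (6/7).
Pull out 2: since 7 ≡ 7 (mod 8), (2/7) = +1.
Reciprocity: 3 ≡ 3 and 7 ≡ 3 (mod 4), so (3/7) = −(7/3).
Reduce top mod 3: now compute (1/3).
Reached (1/3) = 1. Collecting the sign flips along the way, the symbol is -1.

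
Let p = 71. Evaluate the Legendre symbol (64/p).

1

Pull out 2^6: since 71 ≡ 7 (mod 8), (2/71) = +1, so (2/71)^6 = +1.
Reached (1/71) = 1. Collecting the sign flips along the way, the symbol is +1.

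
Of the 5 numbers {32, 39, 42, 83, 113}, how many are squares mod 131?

(32/131) = -1 → non-residue.
(39/131) = +1 → QR.
(42/131) = -1 → non-residue.
(83/131) = -1 → non-residue.
(113/131) = +1 → QR.
Total quadratic residues among the 5: 2.

2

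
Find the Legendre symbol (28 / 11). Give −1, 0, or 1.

First reduce: 28 ≡ 6 (mod 11).
Pull out 2: since 11 ≡ 3 (mod 8), (2/11) = -1.
Reciprocity: 3 ≡ 3 and 11 ≡ 3 (mod 4), so (3/11) = −(11/3).
Reduce top mod 3: now compute (2/3).
Pull out 2: since 3 ≡ 3 (mod 8), (2/3) = -1.
Reached (1/3) = 1. Collecting the sign flips along the way, the symbol is -1.

-1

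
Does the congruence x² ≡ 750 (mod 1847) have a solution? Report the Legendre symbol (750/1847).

-1

Pull out 2: since 1847 ≡ 7 (mod 8), (2/1847) = +1.
Reciprocity: 375 ≡ 3 and 1847 ≡ 3 (mod 4), so (375/1847) = −(1847/375).
Reduce top mod 375: now compute (347/375).
Reciprocity: 347 ≡ 3 and 375 ≡ 3 (mod 4), so (347/375) = −(375/347).
Reduce top mod 347: now compute (28/347).
Pull out 2^2: since 347 ≡ 3 (mod 8), (2/347) = -1, so (2/347)^2 = +1.
Reciprocity: 7 ≡ 3 and 347 ≡ 3 (mod 4), so (7/347) = −(347/7).
Reduce top mod 7: now compute (4/7).
Pull out 2^2: since 7 ≡ 7 (mod 8), (2/7) = +1, so (2/7)^2 = +1.
Reached (1/7) = 1. Collecting the sign flips along the way, the symbol is -1.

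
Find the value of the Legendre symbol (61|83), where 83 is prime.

Reciprocity: 61 ≡ 1 and 83 ≡ 3 (mod 4), so (61/83) = +(83/61).
Reduce top mod 61: now compute (22/61).
Pull out 2: since 61 ≡ 5 (mod 8), (2/61) = -1.
Reciprocity: 11 ≡ 3 and 61 ≡ 1 (mod 4), so (11/61) = +(61/11).
Reduce top mod 11: now compute (6/11).
Pull out 2: since 11 ≡ 3 (mod 8), (2/11) = -1.
Reciprocity: 3 ≡ 3 and 11 ≡ 3 (mod 4), so (3/11) = −(11/3).
Reduce top mod 3: now compute (2/3).
Pull out 2: since 3 ≡ 3 (mod 8), (2/3) = -1.
Reached (1/3) = 1. Collecting the sign flips along the way, the symbol is +1.

1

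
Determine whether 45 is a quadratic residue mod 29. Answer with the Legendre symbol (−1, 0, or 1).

1

First reduce: 45 ≡ 16 (mod 29).
Pull out 2^4: since 29 ≡ 5 (mod 8), (2/29) = -1, so (2/29)^4 = +1.
Reached (1/29) = 1. Collecting the sign flips along the way, the symbol is +1.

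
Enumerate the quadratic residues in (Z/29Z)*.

Square k = 1,…,14 (k and 29−k give the same square):
1²=1, 2²=4, 3²=9, 4²=16, 5²=25, 6²≡7, 7²≡20, 8²≡6, 9²≡23, 10²≡13, 11²≡5, 12²≡28, 13²≡24, 14²≡22 (mod 29).
So the quadratic residues mod 29 are {1, 4, 5, 6, 7, 9, 13, 16, 20, 22, 23, 24, 25, 28}.

1 4 5 6 7 9 13 16 20 22 23 24 25 28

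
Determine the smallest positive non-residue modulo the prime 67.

(2/67) = −1, so 2 is the smallest positive non-residue mod 67.

2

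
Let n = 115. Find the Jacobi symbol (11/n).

-1

Reciprocity: 11 ≡ 3 and 115 ≡ 3 (mod 4), so (11/115) = −(115/11).
Reduce top mod 11: now compute (5/11).
Reciprocity: 5 ≡ 1 and 11 ≡ 3 (mod 4), so (5/11) = +(11/5).
Reduce top mod 5: now compute (1/5).
Reached (1/5) = 1. Collecting the sign flips along the way, the symbol is -1.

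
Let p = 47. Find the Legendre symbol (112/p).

First reduce: 112 ≡ 18 (mod 47).
Pull out 2: since 47 ≡ 7 (mod 8), (2/47) = +1.
Reciprocity: 9 ≡ 1 and 47 ≡ 3 (mod 4), so (9/47) = +(47/9).
Reduce top mod 9: now compute (2/9).
Pull out 2: since 9 ≡ 1 (mod 8), (2/9) = +1.
Reached (1/9) = 1. Collecting the sign flips along the way, the symbol is +1.

1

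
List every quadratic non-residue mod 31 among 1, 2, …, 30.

3, 6, 11, 12, 13, 15, 17, 21, 22, 23, 24, 26, 27, 29, 30

Square k = 1,…,15 (k and 31−k give the same square):
1²=1, 2²=4, 3²=9, 4²=16, 5²=25, 6²≡5, 7²≡18, 8²≡2, 9²≡19, 10²≡7, 11²≡28, 12²≡20, 13²≡14, 14²≡10, 15²≡8 (mod 31).
The residues are {1, 2, 4, 5, 7, 8, 9, 10, 14, 16, 18, 19, 20, 25, 28}; the non-residues are the remaining 15 nonzero classes.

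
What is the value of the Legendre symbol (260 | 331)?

Pull out 2^2: since 331 ≡ 3 (mod 8), (2/331) = -1, so (2/331)^2 = +1.
Reciprocity: 65 ≡ 1 and 331 ≡ 3 (mod 4), so (65/331) = +(331/65).
Reduce top mod 65: now compute (6/65).
Pull out 2: since 65 ≡ 1 (mod 8), (2/65) = +1.
Reciprocity: 3 ≡ 3 and 65 ≡ 1 (mod 4), so (3/65) = +(65/3).
Reduce top mod 3: now compute (2/3).
Pull out 2: since 3 ≡ 3 (mod 8), (2/3) = -1.
Reached (1/3) = 1. Collecting the sign flips along the way, the symbol is -1.

-1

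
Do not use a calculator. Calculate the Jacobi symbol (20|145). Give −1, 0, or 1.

Pull out 2^2: since 145 ≡ 1 (mod 8), (2/145) = +1, so (2/145)^2 = +1.
Reciprocity: 5 ≡ 1 and 145 ≡ 1 (mod 4), so (5/145) = +(145/5).
Reduce top mod 5: now compute (0/5).
Top reduces to 0: gcd > 1, so the symbol is 0.

0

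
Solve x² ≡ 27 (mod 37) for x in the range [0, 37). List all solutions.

37 ≡ 1 (mod 4), so we find a root by search.
Trying successive values, 8² = 64 ≡ 27 (mod 37). The other root is 37 − 8 = 29.

8, 29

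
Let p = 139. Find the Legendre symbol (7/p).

Euler's criterion: (7/139) ≡ 7^69 (mod 139).
7^2 ≡ 49 (mod 139)
7^4 ≡ 38 (mod 139)
7^8 ≡ 54 (mod 139)
7^16 ≡ 136 (mod 139)
7^32 ≡ 9 (mod 139)
7^64 ≡ 81 (mod 139)
7^69 = 7^(64+4+1) ≡ 1 (mod 139).
Result is 1, so (7/139) = 1.

1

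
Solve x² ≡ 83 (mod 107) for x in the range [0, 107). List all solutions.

Since 107 ≡ 3 (mod 4), a square root of 83 is 83^((107+1)/4) = 83^27 mod 107.
Repeated squaring: 83^2≡41, 83^4≡76, 83^8≡105, 83^16≡4 (mod 107).
83^27 = 83^(16+8+2+1) ≡ 61 (mod 107).
Check: 61² = 3721 ≡ 83 (mod 107). The two roots are 46 and 61.

46, 61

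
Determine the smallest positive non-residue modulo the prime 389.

(2/389) = −1, so 2 is the smallest positive non-residue mod 389.

2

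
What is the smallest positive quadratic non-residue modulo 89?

(2/89) = +1, so 2 is a residue.
(3/89) = −1, so 3 is the smallest positive non-residue mod 89.

3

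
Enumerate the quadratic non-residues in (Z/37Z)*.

2, 5, 6, 8, 13, 14, 15, 17, 18, 19, 20, 22, 23, 24, 29, 31, 32, 35

Square k = 1,…,18 (k and 37−k give the same square):
1²=1, 2²=4, 3²=9, 4²=16, 5²=25, 6²=36, 7²≡12, 8²≡27, 9²≡7, 10²≡26, 11²≡10, 12²≡33, 13²≡21, 14²≡11, 15²≡3, 16²≡34, 17²≡30, 18²≡28 (mod 37).
The residues are {1, 3, 4, 7, 9, 10, 11, 12, 16, 21, 25, 26, 27, 28, 30, 33, 34, 36}; the non-residues are the remaining 18 nonzero classes.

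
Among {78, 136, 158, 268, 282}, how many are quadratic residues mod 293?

(78/293) = -1 → non-residue.
(136/293) = -1 → non-residue.
(158/293) = +1 → QR.
(268/293) = +1 → QR.
(282/293) = -1 → non-residue.
Total quadratic residues among the 5: 2.

2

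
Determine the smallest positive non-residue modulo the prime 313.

5

(2/313) = +1, so 2 is a residue.
(3/313) = +1, so 3 is a residue.
(4/313) = +1, so 4 is a residue.
(5/313) = −1, so 5 is the smallest positive non-residue mod 313.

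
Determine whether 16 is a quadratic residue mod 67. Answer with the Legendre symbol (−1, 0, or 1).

1

Euler's criterion: (16/67) ≡ 16^33 (mod 67).
16^2 ≡ 55 (mod 67)
16^4 ≡ 10 (mod 67)
16^8 ≡ 33 (mod 67)
16^16 ≡ 17 (mod 67)
16^32 ≡ 21 (mod 67)
16^33 = 16^(32+1) ≡ 1 (mod 67).
Result is 1, so (16/67) = 1.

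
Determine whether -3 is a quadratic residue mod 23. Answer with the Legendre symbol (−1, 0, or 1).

First reduce: -3 ≡ 20 (mod 23).
Pull out 2^2: since 23 ≡ 7 (mod 8), (2/23) = +1, so (2/23)^2 = +1.
Reciprocity: 5 ≡ 1 and 23 ≡ 3 (mod 4), so (5/23) = +(23/5).
Reduce top mod 5: now compute (3/5).
Reciprocity: 3 ≡ 3 and 5 ≡ 1 (mod 4), so (3/5) = +(5/3).
Reduce top mod 3: now compute (2/3).
Pull out 2: since 3 ≡ 3 (mod 8), (2/3) = -1.
Reached (1/3) = 1. Collecting the sign flips along the way, the symbol is -1.

-1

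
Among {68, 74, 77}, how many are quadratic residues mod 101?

(68/101) = +1 → QR.
(74/101) = -1 → non-residue.
(77/101) = +1 → QR.
Total quadratic residues among the 3: 2.

2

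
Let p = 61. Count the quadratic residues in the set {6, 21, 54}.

0

(6/61) = -1 → non-residue.
(21/61) = -1 → non-residue.
(54/61) = -1 → non-residue.
Total quadratic residues among the 3: 0.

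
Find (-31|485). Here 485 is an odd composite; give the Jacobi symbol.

First reduce: -31 ≡ 454 (mod 485).
Pull out 2: since 485 ≡ 5 (mod 8), (2/485) = -1.
Reciprocity: 227 ≡ 3 and 485 ≡ 1 (mod 4), so (227/485) = +(485/227).
Reduce top mod 227: now compute (31/227).
Reciprocity: 31 ≡ 3 and 227 ≡ 3 (mod 4), so (31/227) = −(227/31).
Reduce top mod 31: now compute (10/31).
Pull out 2: since 31 ≡ 7 (mod 8), (2/31) = +1.
Reciprocity: 5 ≡ 1 and 31 ≡ 3 (mod 4), so (5/31) = +(31/5).
Reduce top mod 5: now compute (1/5).
Reached (1/5) = 1. Collecting the sign flips along the way, the symbol is +1.

1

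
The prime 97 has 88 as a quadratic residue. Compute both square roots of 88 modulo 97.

97 ≡ 1 (mod 4), so we find a root by search.
Trying successive values, 31² = 961 ≡ 88 (mod 97). The other root is 97 − 31 = 66.

31, 66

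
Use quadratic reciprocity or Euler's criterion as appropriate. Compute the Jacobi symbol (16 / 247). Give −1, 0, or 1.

1

Pull out 2^4: since 247 ≡ 7 (mod 8), (2/247) = +1, so (2/247)^4 = +1.
Reached (1/247) = 1. Collecting the sign flips along the way, the symbol is +1.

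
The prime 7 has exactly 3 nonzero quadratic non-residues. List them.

Square k = 1,…,3 (k and 7−k give the same square):
1²=1, 2²=4, 3²≡2 (mod 7).
The residues are {1, 2, 4}; the non-residues are the remaining 3 nonzero classes.

3 5 6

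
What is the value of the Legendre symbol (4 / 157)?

1

Euler's criterion: (4/157) ≡ 4^78 (mod 157).
4^2 ≡ 16 (mod 157)
4^4 ≡ 99 (mod 157)
4^8 ≡ 67 (mod 157)
4^16 ≡ 93 (mod 157)
4^32 ≡ 14 (mod 157)
4^64 ≡ 39 (mod 157)
4^78 = 4^(64+8+4+2) ≡ 1 (mod 157).
Result is 1, so (4/157) = 1.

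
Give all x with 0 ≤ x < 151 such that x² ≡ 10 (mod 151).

37, 114

Since 151 ≡ 3 (mod 4), a square root of 10 is 10^((151+1)/4) = 10^38 mod 151.
Repeated squaring: 10^2≡100, 10^4≡34, 10^8≡99, 10^16≡137, 10^32≡45 (mod 151).
10^38 = 10^(32+4+2) ≡ 37 (mod 151).
Check: 37² = 1369 ≡ 10 (mod 151). The two roots are 37 and 114.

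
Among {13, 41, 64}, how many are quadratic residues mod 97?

1

(13/97) = -1 → non-residue.
(41/97) = -1 → non-residue.
(64/97) = +1 → QR.
Total quadratic residues among the 3: 1.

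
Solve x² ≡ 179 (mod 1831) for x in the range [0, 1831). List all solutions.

114, 1717

Since 1831 ≡ 3 (mod 4), a square root of 179 is 179^((1831+1)/4) = 179^458 mod 1831.
Repeated squaring: 179^2≡914, 179^4≡460, 179^8≡1035, 179^16≡90, 179^32≡776, 179^64≡1608, 179^128≡292, 179^256≡1038 (mod 1831).
179^458 = 179^(256+128+64+8+2) ≡ 114 (mod 1831).
Check: 114² = 12996 ≡ 179 (mod 1831). The two roots are 114 and 1717.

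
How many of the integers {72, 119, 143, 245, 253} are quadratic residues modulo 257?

3

(72/257) = +1 → QR.
(119/257) = -1 → non-residue.
(143/257) = +1 → QR.
(245/257) = -1 → non-residue.
(253/257) = +1 → QR.
Total quadratic residues among the 5: 3.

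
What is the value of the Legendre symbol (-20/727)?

1

First reduce: -20 ≡ 707 (mod 727).
Reciprocity: 707 ≡ 3 and 727 ≡ 3 (mod 4), so (707/727) = −(727/707).
Reduce top mod 707: now compute (20/707).
Pull out 2^2: since 707 ≡ 3 (mod 8), (2/707) = -1, so (2/707)^2 = +1.
Reciprocity: 5 ≡ 1 and 707 ≡ 3 (mod 4), so (5/707) = +(707/5).
Reduce top mod 5: now compute (2/5).
Pull out 2: since 5 ≡ 5 (mod 8), (2/5) = -1.
Reached (1/5) = 1. Collecting the sign flips along the way, the symbol is +1.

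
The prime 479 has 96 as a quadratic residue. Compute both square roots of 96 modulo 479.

196, 283

Since 479 ≡ 3 (mod 4), a square root of 96 is 96^((479+1)/4) = 96^120 mod 479.
Repeated squaring: 96^2≡115, 96^4≡292, 96^8≡2, 96^16≡4, 96^32≡16, 96^64≡256 (mod 479).
96^120 = 96^(64+32+16+8) ≡ 196 (mod 479).
Check: 196² = 38416 ≡ 96 (mod 479). The two roots are 196 and 283.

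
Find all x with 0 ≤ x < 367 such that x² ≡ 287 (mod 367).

108, 259

Since 367 ≡ 3 (mod 4), a square root of 287 is 287^((367+1)/4) = 287^92 mod 367.
Repeated squaring: 287^2≡161, 287^4≡231, 287^8≡146, 287^16≡30, 287^32≡166, 287^64≡31 (mod 367).
287^92 = 287^(64+16+8+4) ≡ 259 (mod 367).
Check: 259² = 67081 ≡ 287 (mod 367). The two roots are 108 and 259.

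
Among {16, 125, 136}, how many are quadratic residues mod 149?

2

(16/149) = +1 → QR.
(125/149) = +1 → QR.
(136/149) = -1 → non-residue.
Total quadratic residues among the 3: 2.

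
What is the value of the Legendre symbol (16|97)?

Pull out 2^4: since 97 ≡ 1 (mod 8), (2/97) = +1, so (2/97)^4 = +1.
Reached (1/97) = 1. Collecting the sign flips along the way, the symbol is +1.

1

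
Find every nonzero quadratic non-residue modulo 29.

2,3,8,10,11,12,14,15,17,18,19,21,26,27

Square k = 1,…,14 (k and 29−k give the same square):
1²=1, 2²=4, 3²=9, 4²=16, 5²=25, 6²≡7, 7²≡20, 8²≡6, 9²≡23, 10²≡13, 11²≡5, 12²≡28, 13²≡24, 14²≡22 (mod 29).
The residues are {1, 4, 5, 6, 7, 9, 13, 16, 20, 22, 23, 24, 25, 28}; the non-residues are the remaining 14 nonzero classes.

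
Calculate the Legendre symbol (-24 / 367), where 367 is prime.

1

Euler's criterion: (-24/367) ≡ 343^183 (mod 367).
343^2 ≡ 209 (mod 367)
343^4 ≡ 8 (mod 367)
343^8 ≡ 64 (mod 367)
343^16 ≡ 59 (mod 367)
343^32 ≡ 178 (mod 367)
343^64 ≡ 122 (mod 367)
343^128 ≡ 204 (mod 367)
343^183 = 343^(128+32+16+4+2+1) ≡ 1 (mod 367).
Result is 1, so (-24/367) = 1.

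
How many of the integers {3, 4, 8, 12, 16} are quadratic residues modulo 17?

3

(3/17) = -1 → non-residue.
(4/17) = +1 → QR.
(8/17) = +1 → QR.
(12/17) = -1 → non-residue.
(16/17) = +1 → QR.
Total quadratic residues among the 5: 3.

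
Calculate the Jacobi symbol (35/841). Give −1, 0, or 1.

1

Reciprocity: 35 ≡ 3 and 841 ≡ 1 (mod 4), so (35/841) = +(841/35).
Reduce top mod 35: now compute (1/35).
Reached (1/35) = 1. Collecting the sign flips along the way, the symbol is +1.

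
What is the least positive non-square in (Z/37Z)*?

(2/37) = −1, so 2 is the smallest positive non-residue mod 37.

2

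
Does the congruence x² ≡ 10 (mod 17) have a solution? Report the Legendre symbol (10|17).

-1

Pull out 2: since 17 ≡ 1 (mod 8), (2/17) = +1.
Reciprocity: 5 ≡ 1 and 17 ≡ 1 (mod 4), so (5/17) = +(17/5).
Reduce top mod 5: now compute (2/5).
Pull out 2: since 5 ≡ 5 (mod 8), (2/5) = -1.
Reached (1/5) = 1. Collecting the sign flips along the way, the symbol is -1.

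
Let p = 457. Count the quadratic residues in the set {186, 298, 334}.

(186/457) = -1 → non-residue.
(298/457) = -1 → non-residue.
(334/457) = -1 → non-residue.
Total quadratic residues among the 3: 0.

0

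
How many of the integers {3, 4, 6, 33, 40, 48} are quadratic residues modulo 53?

(3/53) = -1 → non-residue.
(4/53) = +1 → QR.
(6/53) = +1 → QR.
(33/53) = -1 → non-residue.
(40/53) = +1 → QR.
(48/53) = -1 → non-residue.
Total quadratic residues among the 6: 3.

3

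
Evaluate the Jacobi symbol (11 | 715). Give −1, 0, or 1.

0

Reciprocity: 11 ≡ 3 and 715 ≡ 3 (mod 4), so (11/715) = −(715/11).
Reduce top mod 11: now compute (0/11).
Top reduces to 0: gcd > 1, so the symbol is 0.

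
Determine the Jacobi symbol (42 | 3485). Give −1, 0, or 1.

-1

Pull out 2: since 3485 ≡ 5 (mod 8), (2/3485) = -1.
Reciprocity: 21 ≡ 1 and 3485 ≡ 1 (mod 4), so (21/3485) = +(3485/21).
Reduce top mod 21: now compute (20/21).
Pull out 2^2: since 21 ≡ 5 (mod 8), (2/21) = -1, so (2/21)^2 = +1.
Reciprocity: 5 ≡ 1 and 21 ≡ 1 (mod 4), so (5/21) = +(21/5).
Reduce top mod 5: now compute (1/5).
Reached (1/5) = 1. Collecting the sign flips along the way, the symbol is -1.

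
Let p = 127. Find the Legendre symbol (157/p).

Euler's criterion: (157/127) ≡ 30^63 (mod 127).
30^2 ≡ 11 (mod 127)
30^4 ≡ 121 (mod 127)
30^8 ≡ 36 (mod 127)
30^16 ≡ 26 (mod 127)
30^32 ≡ 41 (mod 127)
30^63 = 30^(32+16+8+4+2+1) ≡ 1 (mod 127).
Result is 1, so (157/127) = 1.

1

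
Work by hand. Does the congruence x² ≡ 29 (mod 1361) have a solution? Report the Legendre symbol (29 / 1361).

Reciprocity: 29 ≡ 1 and 1361 ≡ 1 (mod 4), so (29/1361) = +(1361/29).
Reduce top mod 29: now compute (27/29).
Reciprocity: 27 ≡ 3 and 29 ≡ 1 (mod 4), so (27/29) = +(29/27).
Reduce top mod 27: now compute (2/27).
Pull out 2: since 27 ≡ 3 (mod 8), (2/27) = -1.
Reached (1/27) = 1. Collecting the sign flips along the way, the symbol is -1.

-1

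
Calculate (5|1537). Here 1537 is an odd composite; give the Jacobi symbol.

Reciprocity: 5 ≡ 1 and 1537 ≡ 1 (mod 4), so (5/1537) = +(1537/5).
Reduce top mod 5: now compute (2/5).
Pull out 2: since 5 ≡ 5 (mod 8), (2/5) = -1.
Reached (1/5) = 1. Collecting the sign flips along the way, the symbol is -1.

-1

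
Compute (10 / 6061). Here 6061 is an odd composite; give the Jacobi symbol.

-1

Pull out 2: since 6061 ≡ 5 (mod 8), (2/6061) = -1.
Reciprocity: 5 ≡ 1 and 6061 ≡ 1 (mod 4), so (5/6061) = +(6061/5).
Reduce top mod 5: now compute (1/5).
Reached (1/5) = 1. Collecting the sign flips along the way, the symbol is -1.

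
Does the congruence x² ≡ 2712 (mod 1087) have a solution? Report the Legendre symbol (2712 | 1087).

1

First reduce: 2712 ≡ 538 (mod 1087).
Pull out 2: since 1087 ≡ 7 (mod 8), (2/1087) = +1.
Reciprocity: 269 ≡ 1 and 1087 ≡ 3 (mod 4), so (269/1087) = +(1087/269).
Reduce top mod 269: now compute (11/269).
Reciprocity: 11 ≡ 3 and 269 ≡ 1 (mod 4), so (11/269) = +(269/11).
Reduce top mod 11: now compute (5/11).
Reciprocity: 5 ≡ 1 and 11 ≡ 3 (mod 4), so (5/11) = +(11/5).
Reduce top mod 5: now compute (1/5).
Reached (1/5) = 1. Collecting the sign flips along the way, the symbol is +1.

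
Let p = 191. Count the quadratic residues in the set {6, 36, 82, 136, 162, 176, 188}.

(6/191) = +1 → QR.
(36/191) = +1 → QR.
(82/191) = -1 → non-residue.
(136/191) = +1 → QR.
(162/191) = +1 → QR.
(176/191) = -1 → non-residue.
(188/191) = -1 → non-residue.
Total quadratic residues among the 7: 4.

4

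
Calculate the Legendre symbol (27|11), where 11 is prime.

1

First reduce: 27 ≡ 5 (mod 11).
Reciprocity: 5 ≡ 1 and 11 ≡ 3 (mod 4), so (5/11) = +(11/5).
Reduce top mod 5: now compute (1/5).
Reached (1/5) = 1. Collecting the sign flips along the way, the symbol is +1.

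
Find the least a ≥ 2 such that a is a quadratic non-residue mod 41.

3

(2/41) = +1, so 2 is a residue.
(3/41) = −1, so 3 is the smallest positive non-residue mod 41.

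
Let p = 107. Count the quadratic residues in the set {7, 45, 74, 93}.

(7/107) = -1 → non-residue.
(45/107) = -1 → non-residue.
(74/107) = -1 → non-residue.
(93/107) = -1 → non-residue.
Total quadratic residues among the 4: 0.

0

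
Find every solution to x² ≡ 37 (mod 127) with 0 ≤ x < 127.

52, 75

Since 127 ≡ 3 (mod 4), a square root of 37 is 37^((127+1)/4) = 37^32 mod 127.
Repeated squaring: 37^2≡99, 37^4≡22, 37^8≡103, 37^16≡68, 37^32≡52 (mod 127).
37^32 = 37^(32) ≡ 52 (mod 127).
Check: 52² = 2704 ≡ 37 (mod 127). The two roots are 52 and 75.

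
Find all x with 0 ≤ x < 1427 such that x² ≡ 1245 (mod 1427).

366, 1061

Since 1427 ≡ 3 (mod 4), a square root of 1245 is 1245^((1427+1)/4) = 1245^357 mod 1427.
Repeated squaring: 1245^2≡303, 1245^4≡481, 1245^8≡187, 1245^16≡721, 1245^32≡413, 1245^64≡756, 1245^128≡736, 1245^256≡863 (mod 1427).
1245^357 = 1245^(256+64+32+4+1) ≡ 366 (mod 1427).
Check: 366² = 133956 ≡ 1245 (mod 1427). The two roots are 366 and 1061.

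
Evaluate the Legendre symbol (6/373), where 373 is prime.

-1

Pull out 2: since 373 ≡ 5 (mod 8), (2/373) = -1.
Reciprocity: 3 ≡ 3 and 373 ≡ 1 (mod 4), so (3/373) = +(373/3).
Reduce top mod 3: now compute (1/3).
Reached (1/3) = 1. Collecting the sign flips along the way, the symbol is -1.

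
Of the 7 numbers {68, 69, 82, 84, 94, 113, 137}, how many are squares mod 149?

4

(68/149) = +1 → QR.
(69/149) = +1 → QR.
(82/149) = +1 → QR.
(84/149) = -1 → non-residue.
(94/149) = -1 → non-residue.
(113/149) = +1 → QR.
(137/149) = -1 → non-residue.
Total quadratic residues among the 7: 4.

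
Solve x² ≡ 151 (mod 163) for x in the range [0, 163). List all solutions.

71, 92

Since 163 ≡ 3 (mod 4), a square root of 151 is 151^((163+1)/4) = 151^41 mod 163.
Repeated squaring: 151^2≡144, 151^4≡35, 151^8≡84, 151^16≡47, 151^32≡90 (mod 163).
151^41 = 151^(32+8+1) ≡ 71 (mod 163).
Check: 71² = 5041 ≡ 151 (mod 163). The two roots are 71 and 92.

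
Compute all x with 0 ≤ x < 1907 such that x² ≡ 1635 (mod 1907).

486, 1421

Since 1907 ≡ 3 (mod 4), a square root of 1635 is 1635^((1907+1)/4) = 1635^477 mod 1907.
Repeated squaring: 1635^2≡1518, 1635^4≡668, 1635^8≡1893, 1635^16≡196, 1635^32≡276, 1635^64≡1803, 1635^128≡1281, 1635^256≡941 (mod 1907).
1635^477 = 1635^(256+128+64+16+8+4+1) ≡ 1421 (mod 1907).
Check: 1421² = 2019241 ≡ 1635 (mod 1907). The two roots are 486 and 1421.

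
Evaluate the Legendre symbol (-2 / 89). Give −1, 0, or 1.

Euler's criterion: (-2/89) ≡ 87^44 (mod 89).
87^2 ≡ 4 (mod 89)
87^4 ≡ 16 (mod 89)
87^8 ≡ 78 (mod 89)
87^16 ≡ 32 (mod 89)
87^32 ≡ 45 (mod 89)
87^44 = 87^(32+8+4) ≡ 1 (mod 89).
Result is 1, so (-2/89) = 1.

1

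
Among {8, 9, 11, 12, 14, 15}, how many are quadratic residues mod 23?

(8/23) = +1 → QR.
(9/23) = +1 → QR.
(11/23) = -1 → non-residue.
(12/23) = +1 → QR.
(14/23) = -1 → non-residue.
(15/23) = -1 → non-residue.
Total quadratic residues among the 6: 3.

3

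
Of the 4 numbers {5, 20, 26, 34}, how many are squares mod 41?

2

(5/41) = +1 → QR.
(20/41) = +1 → QR.
(26/41) = -1 → non-residue.
(34/41) = -1 → non-residue.
Total quadratic residues among the 4: 2.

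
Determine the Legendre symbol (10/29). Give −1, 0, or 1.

Pull out 2: since 29 ≡ 5 (mod 8), (2/29) = -1.
Reciprocity: 5 ≡ 1 and 29 ≡ 1 (mod 4), so (5/29) = +(29/5).
Reduce top mod 5: now compute (4/5).
Pull out 2^2: since 5 ≡ 5 (mod 8), (2/5) = -1, so (2/5)^2 = +1.
Reached (1/5) = 1. Collecting the sign flips along the way, the symbol is -1.

-1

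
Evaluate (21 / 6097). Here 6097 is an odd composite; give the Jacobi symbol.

0

Reciprocity: 21 ≡ 1 and 6097 ≡ 1 (mod 4), so (21/6097) = +(6097/21).
Reduce top mod 21: now compute (7/21).
Reciprocity: 7 ≡ 3 and 21 ≡ 1 (mod 4), so (7/21) = +(21/7).
Reduce top mod 7: now compute (0/7).
Top reduces to 0: gcd > 1, so the symbol is 0.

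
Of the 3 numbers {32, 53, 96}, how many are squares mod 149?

2

(32/149) = -1 → non-residue.
(53/149) = +1 → QR.
(96/149) = +1 → QR.
Total quadratic residues among the 3: 2.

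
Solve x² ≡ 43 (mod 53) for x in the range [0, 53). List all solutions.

19, 34

53 ≡ 1 (mod 4), so we find a root by search.
Trying successive values, 19² = 361 ≡ 43 (mod 53). The other root is 53 − 19 = 34.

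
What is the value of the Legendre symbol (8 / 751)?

1

Pull out 2^3: since 751 ≡ 7 (mod 8), (2/751) = +1, so (2/751)^3 = +1.
Reached (1/751) = 1. Collecting the sign flips along the way, the symbol is +1.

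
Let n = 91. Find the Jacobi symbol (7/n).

Reciprocity: 7 ≡ 3 and 91 ≡ 3 (mod 4), so (7/91) = −(91/7).
Reduce top mod 7: now compute (0/7).
Top reduces to 0: gcd > 1, so the symbol is 0.

0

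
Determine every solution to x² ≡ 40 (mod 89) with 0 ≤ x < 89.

89 ≡ 1 (mod 4), so we find a root by search.
Trying successive values, 29² = 841 ≡ 40 (mod 89). The other root is 89 − 29 = 60.

29, 60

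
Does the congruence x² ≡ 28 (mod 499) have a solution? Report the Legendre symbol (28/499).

-1

Euler's criterion: (28/499) ≡ 28^249 (mod 499).
28^2 ≡ 285 (mod 499)
28^4 ≡ 387 (mod 499)
28^8 ≡ 69 (mod 499)
28^16 ≡ 270 (mod 499)
28^32 ≡ 46 (mod 499)
28^64 ≡ 120 (mod 499)
28^128 ≡ 428 (mod 499)
28^249 = 28^(128+64+32+16+8+1) ≡ 498 (mod 499).
Result is 498 ≡ −1, so (28/499) = −1.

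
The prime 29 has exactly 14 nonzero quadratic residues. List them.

Square k = 1,…,14 (k and 29−k give the same square):
1²=1, 2²=4, 3²=9, 4²=16, 5²=25, 6²≡7, 7²≡20, 8²≡6, 9²≡23, 10²≡13, 11²≡5, 12²≡28, 13²≡24, 14²≡22 (mod 29).
So the quadratic residues mod 29 are {1, 4, 5, 6, 7, 9, 13, 16, 20, 22, 23, 24, 25, 28}.

1 4 5 6 7 9 13 16 20 22 23 24 25 28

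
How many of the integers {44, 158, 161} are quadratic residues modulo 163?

2

(44/163) = -1 → non-residue.
(158/163) = +1 → QR.
(161/163) = +1 → QR.
Total quadratic residues among the 3: 2.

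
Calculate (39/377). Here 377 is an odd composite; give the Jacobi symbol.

0

Reciprocity: 39 ≡ 3 and 377 ≡ 1 (mod 4), so (39/377) = +(377/39).
Reduce top mod 39: now compute (26/39).
Pull out 2: since 39 ≡ 7 (mod 8), (2/39) = +1.
Reciprocity: 13 ≡ 1 and 39 ≡ 3 (mod 4), so (13/39) = +(39/13).
Reduce top mod 13: now compute (0/13).
Top reduces to 0: gcd > 1, so the symbol is 0.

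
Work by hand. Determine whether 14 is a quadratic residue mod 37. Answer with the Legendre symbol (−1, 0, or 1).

Euler's criterion: (14/37) ≡ 14^18 (mod 37).
14^2 ≡ 11 (mod 37)
14^4 ≡ 10 (mod 37)
14^8 ≡ 26 (mod 37)
14^16 ≡ 10 (mod 37)
14^18 = 14^(16+2) ≡ 36 (mod 37).
Result is 36 ≡ −1, so (14/37) = −1.

-1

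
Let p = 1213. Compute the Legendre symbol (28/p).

1

Pull out 2^2: since 1213 ≡ 5 (mod 8), (2/1213) = -1, so (2/1213)^2 = +1.
Reciprocity: 7 ≡ 3 and 1213 ≡ 1 (mod 4), so (7/1213) = +(1213/7).
Reduce top mod 7: now compute (2/7).
Pull out 2: since 7 ≡ 7 (mod 8), (2/7) = +1.
Reached (1/7) = 1. Collecting the sign flips along the way, the symbol is +1.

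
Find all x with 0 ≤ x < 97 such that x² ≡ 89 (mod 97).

97 ≡ 1 (mod 4), so we find a root by search.
Trying successive values, 34² = 1156 ≡ 89 (mod 97). The other root is 97 − 34 = 63.

34, 63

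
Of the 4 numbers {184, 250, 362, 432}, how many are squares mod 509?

0

(184/509) = -1 → non-residue.
(250/509) = -1 → non-residue.
(362/509) = -1 → non-residue.
(432/509) = -1 → non-residue.
Total quadratic residues among the 4: 0.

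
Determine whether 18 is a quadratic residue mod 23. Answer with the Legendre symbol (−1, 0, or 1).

Euler's criterion: (18/23) ≡ 18^11 (mod 23).
18^2 ≡ 2 (mod 23)
18^4 ≡ 4 (mod 23)
18^8 ≡ 16 (mod 23)
18^11 = 18^(8+2+1) ≡ 1 (mod 23).
Result is 1, so (18/23) = 1.

1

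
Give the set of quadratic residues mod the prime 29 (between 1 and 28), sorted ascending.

1, 4, 5, 6, 7, 9, 13, 16, 20, 22, 23, 24, 25, 28

Square k = 1,…,14 (k and 29−k give the same square):
1²=1, 2²=4, 3²=9, 4²=16, 5²=25, 6²≡7, 7²≡20, 8²≡6, 9²≡23, 10²≡13, 11²≡5, 12²≡28, 13²≡24, 14²≡22 (mod 29).
So the quadratic residues mod 29 are {1, 4, 5, 6, 7, 9, 13, 16, 20, 22, 23, 24, 25, 28}.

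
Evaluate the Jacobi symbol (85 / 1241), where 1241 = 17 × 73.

Reciprocity: 85 ≡ 1 and 1241 ≡ 1 (mod 4), so (85/1241) = +(1241/85).
Reduce top mod 85: now compute (51/85).
Reciprocity: 51 ≡ 3 and 85 ≡ 1 (mod 4), so (51/85) = +(85/51).
Reduce top mod 51: now compute (34/51).
Pull out 2: since 51 ≡ 3 (mod 8), (2/51) = -1.
Reciprocity: 17 ≡ 1 and 51 ≡ 3 (mod 4), so (17/51) = +(51/17).
Reduce top mod 17: now compute (0/17).
Top reduces to 0: gcd > 1, so the symbol is 0.

0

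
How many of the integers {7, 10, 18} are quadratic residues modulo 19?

(7/19) = +1 → QR.
(10/19) = -1 → non-residue.
(18/19) = -1 → non-residue.
Total quadratic residues among the 3: 1.

1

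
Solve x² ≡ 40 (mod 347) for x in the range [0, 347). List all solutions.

Since 347 ≡ 3 (mod 4), a square root of 40 is 40^((347+1)/4) = 40^87 mod 347.
Repeated squaring: 40^2≡212, 40^4≡181, 40^8≡143, 40^16≡323, 40^32≡229, 40^64≡44 (mod 347).
40^87 = 40^(64+16+4+2+1) ≡ 250 (mod 347).
Check: 250² = 62500 ≡ 40 (mod 347). The two roots are 97 and 250.

97, 250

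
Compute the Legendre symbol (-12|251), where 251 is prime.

First reduce: -12 ≡ 239 (mod 251).
Reciprocity: 239 ≡ 3 and 251 ≡ 3 (mod 4), so (239/251) = −(251/239).
Reduce top mod 239: now compute (12/239).
Pull out 2^2: since 239 ≡ 7 (mod 8), (2/239) = +1, so (2/239)^2 = +1.
Reciprocity: 3 ≡ 3 and 239 ≡ 3 (mod 4), so (3/239) = −(239/3).
Reduce top mod 3: now compute (2/3).
Pull out 2: since 3 ≡ 3 (mod 8), (2/3) = -1.
Reached (1/3) = 1. Collecting the sign flips along the way, the symbol is -1.

-1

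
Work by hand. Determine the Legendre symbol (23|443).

Euler's criterion: (23/443) ≡ 23^221 (mod 443).
23^2 ≡ 86 (mod 443)
23^4 ≡ 308 (mod 443)
23^8 ≡ 62 (mod 443)
23^16 ≡ 300 (mod 443)
23^32 ≡ 71 (mod 443)
23^64 ≡ 168 (mod 443)
23^128 ≡ 315 (mod 443)
23^221 = 23^(128+64+16+8+4+1) ≡ 442 (mod 443).
Result is 442 ≡ −1, so (23/443) = −1.

-1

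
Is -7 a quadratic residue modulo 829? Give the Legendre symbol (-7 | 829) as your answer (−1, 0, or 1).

-1

Euler's criterion: (-7/829) ≡ 822^414 (mod 829).
822^2 ≡ 49 (mod 829)
822^4 ≡ 743 (mod 829)
822^8 ≡ 764 (mod 829)
822^16 ≡ 80 (mod 829)
822^32 ≡ 597 (mod 829)
822^64 ≡ 768 (mod 829)
822^128 ≡ 405 (mod 829)
822^256 ≡ 712 (mod 829)
822^414 = 822^(256+128+16+8+4+2) ≡ 828 (mod 829).
Result is 828 ≡ −1, so (-7/829) = −1.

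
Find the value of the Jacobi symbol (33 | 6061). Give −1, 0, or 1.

Reciprocity: 33 ≡ 1 and 6061 ≡ 1 (mod 4), so (33/6061) = +(6061/33).
Reduce top mod 33: now compute (22/33).
Pull out 2: since 33 ≡ 1 (mod 8), (2/33) = +1.
Reciprocity: 11 ≡ 3 and 33 ≡ 1 (mod 4), so (11/33) = +(33/11).
Reduce top mod 11: now compute (0/11).
Top reduces to 0: gcd > 1, so the symbol is 0.

0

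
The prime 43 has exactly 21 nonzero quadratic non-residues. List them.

2 3 5 7 8 12 18 19 20 22 26 27 28 29 30 32 33 34 37 39 42

Square k = 1,…,21 (k and 43−k give the same square):
1²=1, 2²=4, 3²=9, 4²=16, 5²=25, 6²=36, 7²≡6, 8²≡21, 9²≡38, 10²≡14, 11²≡35, 12²≡15, 13²≡40, 14²≡24, 15²≡10, 16²≡41, 17²≡31, 18²≡23, 19²≡17, 20²≡13, 21²≡11 (mod 43).
The residues are {1, 4, 6, 9, 10, 11, 13, 14, 15, 16, 17, 21, 23, 24, 25, 31, 35, 36, 38, 40, 41}; the non-residues are the remaining 21 nonzero classes.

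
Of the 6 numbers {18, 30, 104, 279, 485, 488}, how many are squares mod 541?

3

(18/541) = -1 → non-residue.
(30/541) = -1 → non-residue.
(104/541) = +1 → QR.
(279/541) = +1 → QR.
(485/541) = -1 → non-residue.
(488/541) = +1 → QR.
Total quadratic residues among the 6: 3.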